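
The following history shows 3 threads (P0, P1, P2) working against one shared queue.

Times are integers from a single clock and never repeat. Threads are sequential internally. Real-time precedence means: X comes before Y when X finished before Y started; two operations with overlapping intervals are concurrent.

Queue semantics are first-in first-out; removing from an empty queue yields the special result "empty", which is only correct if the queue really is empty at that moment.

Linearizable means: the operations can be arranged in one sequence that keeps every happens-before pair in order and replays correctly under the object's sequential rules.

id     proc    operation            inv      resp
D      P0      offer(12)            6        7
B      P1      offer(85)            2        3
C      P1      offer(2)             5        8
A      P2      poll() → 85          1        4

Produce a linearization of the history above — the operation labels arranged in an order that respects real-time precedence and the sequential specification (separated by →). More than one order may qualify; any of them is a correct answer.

B → A → C → D

1. B offer(85), leaving queue <85>
2. A poll() → 85, leaving queue <>
3. C offer(2), leaving queue <2>
4. D offer(12), leaving queue <2,12>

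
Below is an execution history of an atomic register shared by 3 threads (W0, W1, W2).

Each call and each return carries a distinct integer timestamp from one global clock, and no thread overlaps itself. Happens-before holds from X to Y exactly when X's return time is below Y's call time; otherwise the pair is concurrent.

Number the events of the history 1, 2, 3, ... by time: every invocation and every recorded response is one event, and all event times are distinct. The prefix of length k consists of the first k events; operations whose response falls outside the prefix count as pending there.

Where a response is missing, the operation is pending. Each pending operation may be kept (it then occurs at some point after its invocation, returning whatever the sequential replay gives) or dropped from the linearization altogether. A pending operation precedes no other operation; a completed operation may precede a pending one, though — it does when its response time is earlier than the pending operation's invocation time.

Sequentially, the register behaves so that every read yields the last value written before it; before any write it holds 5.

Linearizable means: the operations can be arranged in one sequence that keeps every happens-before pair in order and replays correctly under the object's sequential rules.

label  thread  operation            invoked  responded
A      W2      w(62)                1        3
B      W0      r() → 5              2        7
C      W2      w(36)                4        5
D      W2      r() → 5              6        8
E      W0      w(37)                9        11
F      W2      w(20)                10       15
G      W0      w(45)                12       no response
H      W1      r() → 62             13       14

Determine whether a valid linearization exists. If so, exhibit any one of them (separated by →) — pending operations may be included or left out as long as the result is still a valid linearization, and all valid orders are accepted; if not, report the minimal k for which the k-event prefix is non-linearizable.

not linearizable — minimal violating prefix: 8 events

already the first 8 events (up to D's response at time 8) admit no linearization; the first 7 still do
every one of the 4 real-time-consistent orders over 4 completed atomic register ops fails the sequential spec
e.g. A, B, C, D: illegal at step 2, since B r() → 5 cannot apply there
e.g. A, C, B, D: illegal at step 3, since B r() → 5 cannot apply there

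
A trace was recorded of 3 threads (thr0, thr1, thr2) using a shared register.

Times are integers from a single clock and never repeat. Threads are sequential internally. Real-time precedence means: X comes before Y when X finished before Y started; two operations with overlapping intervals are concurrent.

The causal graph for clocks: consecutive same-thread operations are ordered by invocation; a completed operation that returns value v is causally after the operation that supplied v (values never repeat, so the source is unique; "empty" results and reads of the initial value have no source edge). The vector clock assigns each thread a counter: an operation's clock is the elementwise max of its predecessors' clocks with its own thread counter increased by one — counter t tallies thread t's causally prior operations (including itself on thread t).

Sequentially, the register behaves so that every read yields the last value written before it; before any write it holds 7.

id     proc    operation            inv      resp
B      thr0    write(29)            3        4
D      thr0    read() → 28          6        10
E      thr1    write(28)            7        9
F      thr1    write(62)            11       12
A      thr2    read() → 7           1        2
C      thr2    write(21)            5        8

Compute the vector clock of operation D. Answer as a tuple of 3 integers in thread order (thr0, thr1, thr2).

VC(A, invoked at 1): no causal predecessors; +1 on thr2 → (0, 0, 1)
VC(E, invoked at 7): no causal predecessors; +1 on thr1 → (0, 1, 0)
VC(B, invoked at 3): no causal predecessors; +1 on thr0 → (1, 0, 0)
C, invoked 5, takes VC(A)=(0, 0, 1) under max, adds 1 for thr2 → (0, 0, 2)
F, invoked 11, takes VC(E)=(0, 1, 0) under max, adds 1 for thr1 → (0, 2, 0)
D, invoked 6, takes VC(B)=(1, 0, 0), VC(E)=(0, 1, 0) under max, adds 1 for thr0 → (2, 1, 0)
target: VC(D) = (2, 1, 0)

(2, 1, 0)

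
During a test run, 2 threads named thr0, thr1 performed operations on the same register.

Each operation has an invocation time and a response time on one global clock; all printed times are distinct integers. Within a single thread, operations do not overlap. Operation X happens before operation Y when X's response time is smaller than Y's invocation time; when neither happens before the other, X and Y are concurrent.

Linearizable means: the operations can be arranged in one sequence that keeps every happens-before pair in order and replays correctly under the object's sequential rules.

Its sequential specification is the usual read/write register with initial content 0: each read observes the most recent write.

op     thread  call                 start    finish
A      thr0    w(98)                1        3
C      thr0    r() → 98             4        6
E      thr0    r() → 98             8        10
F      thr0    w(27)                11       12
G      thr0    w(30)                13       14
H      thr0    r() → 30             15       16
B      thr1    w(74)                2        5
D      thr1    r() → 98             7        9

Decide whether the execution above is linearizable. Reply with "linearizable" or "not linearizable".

a witness: B, A, C, D, E, F, G, H
step 1: B w(74) — value 74
step 2: A w(98) — value 98
step 3: C r() → 98 — value 98
step 4: D r() → 98 — value 98
step 5: E r() → 98 — value 98
step 6: F w(27) — value 27
step 7: G w(30) — value 30
step 8: H r() → 30 — value 30

linearizable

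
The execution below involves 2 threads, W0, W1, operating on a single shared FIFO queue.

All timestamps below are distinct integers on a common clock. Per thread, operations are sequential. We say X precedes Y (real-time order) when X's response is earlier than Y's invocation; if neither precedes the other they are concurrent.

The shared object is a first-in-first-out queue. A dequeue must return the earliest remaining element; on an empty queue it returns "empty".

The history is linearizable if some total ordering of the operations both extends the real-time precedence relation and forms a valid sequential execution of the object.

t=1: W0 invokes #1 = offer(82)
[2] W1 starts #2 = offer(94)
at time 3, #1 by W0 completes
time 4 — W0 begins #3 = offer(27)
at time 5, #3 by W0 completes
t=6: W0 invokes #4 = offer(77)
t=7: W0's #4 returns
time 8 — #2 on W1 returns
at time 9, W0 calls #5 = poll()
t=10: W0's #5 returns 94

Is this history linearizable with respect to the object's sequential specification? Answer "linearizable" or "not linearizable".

linearizable

witness order: #2, #1, #3, #4, #5
after step 1 (#2 offer(94)): queue <94>
after step 2 (#1 offer(82)): queue <94,82>
after step 3 (#3 offer(27)): queue <94,82,27>
after step 4 (#4 offer(77)): queue <94,82,27,77>
after step 5 (#5 poll() → 94): queue <82,27,77>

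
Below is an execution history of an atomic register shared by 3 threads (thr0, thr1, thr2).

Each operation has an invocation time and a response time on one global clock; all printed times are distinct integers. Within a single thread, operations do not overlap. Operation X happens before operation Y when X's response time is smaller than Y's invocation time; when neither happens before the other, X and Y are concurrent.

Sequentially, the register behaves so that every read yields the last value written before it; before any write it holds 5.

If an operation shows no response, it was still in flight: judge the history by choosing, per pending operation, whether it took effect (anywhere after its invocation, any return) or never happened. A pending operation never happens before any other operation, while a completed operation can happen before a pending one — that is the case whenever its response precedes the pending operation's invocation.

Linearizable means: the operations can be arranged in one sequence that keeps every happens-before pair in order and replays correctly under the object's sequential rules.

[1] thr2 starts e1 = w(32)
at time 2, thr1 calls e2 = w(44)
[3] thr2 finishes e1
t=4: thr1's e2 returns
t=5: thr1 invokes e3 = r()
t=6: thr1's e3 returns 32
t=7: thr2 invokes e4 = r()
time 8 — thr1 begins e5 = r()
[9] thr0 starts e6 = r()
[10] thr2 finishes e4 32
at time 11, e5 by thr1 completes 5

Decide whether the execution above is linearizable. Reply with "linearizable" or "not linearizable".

not linearizable

events 1..10 are fine; event 11 — the response of e5 at time 11 — makes the prefix non-linearizable
the 5 completed operations admit 4 real-time orders; each fails the atomic register replay
including or dropping the 1 pending operation (e6) in any combination fails
for example e1, e2, e3, e4, e5 (pending dropped) fails at step 3: e3 r() → 32 is not legal there
for example e1, e2, e3, e5, e4 (pending dropped) fails at step 3: e3 r() → 32 is not legal there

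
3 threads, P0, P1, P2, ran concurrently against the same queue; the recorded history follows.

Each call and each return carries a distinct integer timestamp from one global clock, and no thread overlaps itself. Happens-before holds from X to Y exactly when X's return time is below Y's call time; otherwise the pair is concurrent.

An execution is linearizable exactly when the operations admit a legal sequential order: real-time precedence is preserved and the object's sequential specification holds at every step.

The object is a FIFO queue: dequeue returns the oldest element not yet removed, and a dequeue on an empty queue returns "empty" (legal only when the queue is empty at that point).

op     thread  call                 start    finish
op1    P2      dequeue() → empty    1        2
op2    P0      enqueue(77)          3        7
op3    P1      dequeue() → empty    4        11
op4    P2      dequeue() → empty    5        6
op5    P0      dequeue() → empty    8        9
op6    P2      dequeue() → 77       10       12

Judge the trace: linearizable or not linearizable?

already the first 11 events (up to op3's response at time 11) admit no linearization; the first 10 still do
5 completed operations, 8 real-time-consistent orders — every queue replay fails
including or dropping the 1 pending operation (op6) in any combination fails
take op1, op2, op3, op4, op5 (pending dropped): step 3 already fails, because op3 dequeue() → empty cannot occur there
take op1, op2, op4, op3, op5 (pending dropped): step 3 already fails, because op4 dequeue() → empty cannot occur there

not linearizable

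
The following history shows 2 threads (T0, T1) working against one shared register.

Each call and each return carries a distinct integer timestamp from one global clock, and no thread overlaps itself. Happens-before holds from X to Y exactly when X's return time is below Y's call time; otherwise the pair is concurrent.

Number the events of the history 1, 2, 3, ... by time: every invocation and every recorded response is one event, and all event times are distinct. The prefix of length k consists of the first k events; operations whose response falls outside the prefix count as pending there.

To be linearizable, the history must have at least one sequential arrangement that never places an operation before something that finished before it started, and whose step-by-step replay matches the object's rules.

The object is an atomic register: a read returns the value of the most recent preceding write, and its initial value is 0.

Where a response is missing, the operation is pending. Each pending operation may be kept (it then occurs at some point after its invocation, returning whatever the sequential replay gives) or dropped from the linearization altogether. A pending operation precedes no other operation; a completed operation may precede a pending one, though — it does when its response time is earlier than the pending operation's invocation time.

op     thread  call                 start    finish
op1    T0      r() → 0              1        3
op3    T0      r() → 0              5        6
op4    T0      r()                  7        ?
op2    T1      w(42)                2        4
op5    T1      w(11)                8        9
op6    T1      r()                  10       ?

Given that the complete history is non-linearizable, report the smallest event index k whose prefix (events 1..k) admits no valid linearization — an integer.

a valid linearization of events 1..5 exists, for instance op1, op2:
1. op1 r() → 0, leaving value 0
2. op2 w(42), leaving value 42
event 6 — op3's response, time 6 — after it, nothing linearizes
take op1, op2, op3: step 3 already fails, because op3 r() → 0 cannot occur there
take op2, op1, op3: step 2 already fails, because op1 r() → 0 cannot occur there

6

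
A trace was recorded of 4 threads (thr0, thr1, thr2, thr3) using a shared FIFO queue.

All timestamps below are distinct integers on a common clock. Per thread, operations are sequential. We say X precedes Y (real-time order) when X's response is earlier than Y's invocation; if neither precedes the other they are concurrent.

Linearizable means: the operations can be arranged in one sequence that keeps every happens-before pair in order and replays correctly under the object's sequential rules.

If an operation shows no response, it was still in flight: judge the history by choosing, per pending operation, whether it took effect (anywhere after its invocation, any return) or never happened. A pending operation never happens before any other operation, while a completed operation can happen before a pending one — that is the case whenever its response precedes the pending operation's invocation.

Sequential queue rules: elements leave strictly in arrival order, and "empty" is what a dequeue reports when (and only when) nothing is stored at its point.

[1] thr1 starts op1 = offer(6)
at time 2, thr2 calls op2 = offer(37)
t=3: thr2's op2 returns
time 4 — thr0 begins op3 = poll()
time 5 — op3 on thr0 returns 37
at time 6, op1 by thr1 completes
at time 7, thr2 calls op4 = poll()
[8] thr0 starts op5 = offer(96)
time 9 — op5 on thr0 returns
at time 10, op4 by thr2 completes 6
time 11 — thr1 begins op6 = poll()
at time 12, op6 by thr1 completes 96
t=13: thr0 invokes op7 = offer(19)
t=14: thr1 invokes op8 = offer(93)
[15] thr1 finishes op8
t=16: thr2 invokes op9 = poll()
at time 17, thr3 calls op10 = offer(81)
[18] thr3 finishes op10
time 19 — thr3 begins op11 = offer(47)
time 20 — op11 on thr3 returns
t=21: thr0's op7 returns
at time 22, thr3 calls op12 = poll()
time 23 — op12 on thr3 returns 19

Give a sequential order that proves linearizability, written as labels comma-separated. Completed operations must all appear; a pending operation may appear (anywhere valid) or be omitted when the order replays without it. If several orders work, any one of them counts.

op2, op1, op3, op4, op5, op6, op7, op8, op10, op11, op12

1. op2 offer(37), leaving queue <37>
2. op1 offer(6), leaving queue <37,6>
3. op3 poll() → 37, leaving queue <6>
4. op4 poll() → 6, leaving queue <>
5. op5 offer(96), leaving queue <96>
6. op6 poll() → 96, leaving queue <>
7. op7 offer(19), leaving queue <19>
8. op8 offer(93), leaving queue <19,93>
9. op10 offer(81), leaving queue <19,93,81>
10. op11 offer(47), leaving queue <19,93,81,47>
11. op12 poll() → 19, leaving queue <93,81,47>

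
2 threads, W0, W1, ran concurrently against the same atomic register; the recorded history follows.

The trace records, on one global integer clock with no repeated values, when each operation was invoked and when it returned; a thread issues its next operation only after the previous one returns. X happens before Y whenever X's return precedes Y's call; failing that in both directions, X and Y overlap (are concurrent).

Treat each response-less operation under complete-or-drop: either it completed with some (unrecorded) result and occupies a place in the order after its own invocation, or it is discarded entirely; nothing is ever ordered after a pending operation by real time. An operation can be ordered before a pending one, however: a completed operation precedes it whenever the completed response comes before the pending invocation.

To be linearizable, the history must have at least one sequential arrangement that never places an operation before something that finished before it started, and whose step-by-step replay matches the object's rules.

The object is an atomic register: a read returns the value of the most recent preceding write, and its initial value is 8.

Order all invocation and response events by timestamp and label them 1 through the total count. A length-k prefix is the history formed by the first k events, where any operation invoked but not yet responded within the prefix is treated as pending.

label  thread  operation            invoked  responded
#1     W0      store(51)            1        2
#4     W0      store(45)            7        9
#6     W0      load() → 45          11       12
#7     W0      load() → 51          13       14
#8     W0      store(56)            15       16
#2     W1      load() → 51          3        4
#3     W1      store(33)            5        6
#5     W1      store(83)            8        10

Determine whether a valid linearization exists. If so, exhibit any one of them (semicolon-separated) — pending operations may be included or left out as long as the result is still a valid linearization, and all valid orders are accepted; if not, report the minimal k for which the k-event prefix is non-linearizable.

through event 13 a valid linearization exists; event 14 (#7 responding at time 14) ends that
7 completed operations, 2 real-time-consistent orders — every atomic register replay fails
for example #1, #2, #3, #4, #5, #6, #7 fails at step 6: #6 load() → 45 is not legal there
for example #1, #2, #3, #5, #4, #6, #7 fails at step 7: #7 load() → 51 is not legal there

not linearizable — minimal violating prefix: 14 events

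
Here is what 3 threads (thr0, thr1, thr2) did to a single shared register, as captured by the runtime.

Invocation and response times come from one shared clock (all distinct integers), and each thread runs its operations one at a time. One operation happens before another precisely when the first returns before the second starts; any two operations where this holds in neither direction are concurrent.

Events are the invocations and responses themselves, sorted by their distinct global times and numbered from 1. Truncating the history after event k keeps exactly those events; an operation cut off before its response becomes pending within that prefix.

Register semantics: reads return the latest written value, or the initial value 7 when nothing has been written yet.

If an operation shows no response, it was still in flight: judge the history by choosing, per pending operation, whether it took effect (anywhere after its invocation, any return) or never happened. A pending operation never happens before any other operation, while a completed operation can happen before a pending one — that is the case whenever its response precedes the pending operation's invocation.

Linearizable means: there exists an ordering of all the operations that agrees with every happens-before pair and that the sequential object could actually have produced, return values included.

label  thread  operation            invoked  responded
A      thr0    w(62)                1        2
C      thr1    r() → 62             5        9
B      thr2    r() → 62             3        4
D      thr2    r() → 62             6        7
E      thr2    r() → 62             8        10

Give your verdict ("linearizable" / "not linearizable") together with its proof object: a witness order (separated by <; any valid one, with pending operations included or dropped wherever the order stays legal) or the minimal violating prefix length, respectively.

linearizable — witness: A < B < C < D < E

after step 1 (A w(62)): value 62
after step 2 (B r() → 62): value 62
after step 3 (C r() → 62): value 62
after step 4 (D r() → 62): value 62
after step 5 (E r() → 62): value 62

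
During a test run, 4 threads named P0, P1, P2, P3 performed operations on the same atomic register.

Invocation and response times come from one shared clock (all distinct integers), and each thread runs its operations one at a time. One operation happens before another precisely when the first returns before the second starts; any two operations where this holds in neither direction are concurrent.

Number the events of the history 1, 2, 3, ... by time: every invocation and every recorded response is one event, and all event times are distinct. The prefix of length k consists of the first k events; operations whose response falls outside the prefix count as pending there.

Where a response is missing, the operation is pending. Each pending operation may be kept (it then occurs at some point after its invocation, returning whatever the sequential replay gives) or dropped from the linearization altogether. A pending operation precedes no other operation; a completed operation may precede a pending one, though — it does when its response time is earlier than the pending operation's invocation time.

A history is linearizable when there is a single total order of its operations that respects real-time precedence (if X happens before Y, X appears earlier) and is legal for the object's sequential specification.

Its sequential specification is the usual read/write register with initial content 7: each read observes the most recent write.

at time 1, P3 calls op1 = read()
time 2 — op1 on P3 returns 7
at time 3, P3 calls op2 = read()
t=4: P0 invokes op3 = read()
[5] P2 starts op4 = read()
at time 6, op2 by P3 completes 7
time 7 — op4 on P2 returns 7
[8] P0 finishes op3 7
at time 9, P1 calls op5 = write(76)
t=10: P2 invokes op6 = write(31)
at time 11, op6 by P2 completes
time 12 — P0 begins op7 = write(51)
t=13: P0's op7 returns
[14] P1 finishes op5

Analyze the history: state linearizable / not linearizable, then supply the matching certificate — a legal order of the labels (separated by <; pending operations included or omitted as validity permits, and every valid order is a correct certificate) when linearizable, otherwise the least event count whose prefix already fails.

linearizable — witness: op1 < op2 < op3 < op4 < op5 < op6 < op7

step 1: op1 read() → 7 — value 7
step 2: op2 read() → 7 — value 7
step 3: op3 read() → 7 — value 7
step 4: op4 read() → 7 — value 7
step 5: op5 write(76) — value 76
step 6: op6 write(31) — value 31
step 7: op7 write(51) — value 51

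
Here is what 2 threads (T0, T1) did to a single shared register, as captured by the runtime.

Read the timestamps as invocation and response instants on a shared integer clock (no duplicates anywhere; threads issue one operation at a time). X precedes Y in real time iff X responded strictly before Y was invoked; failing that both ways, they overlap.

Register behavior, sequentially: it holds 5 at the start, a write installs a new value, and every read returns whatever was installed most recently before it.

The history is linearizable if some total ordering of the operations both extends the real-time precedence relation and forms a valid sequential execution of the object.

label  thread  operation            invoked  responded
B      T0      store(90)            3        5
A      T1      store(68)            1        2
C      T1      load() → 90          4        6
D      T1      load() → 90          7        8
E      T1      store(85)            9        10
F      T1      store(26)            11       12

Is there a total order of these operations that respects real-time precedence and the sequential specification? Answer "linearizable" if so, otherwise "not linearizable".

linearizable

a witness: A, B, C, D, E, F
1. A store(68), leaving value 68
2. B store(90), leaving value 90
3. C load() → 90, leaving value 90
4. D load() → 90, leaving value 90
5. E store(85), leaving value 85
6. F store(26), leaving value 26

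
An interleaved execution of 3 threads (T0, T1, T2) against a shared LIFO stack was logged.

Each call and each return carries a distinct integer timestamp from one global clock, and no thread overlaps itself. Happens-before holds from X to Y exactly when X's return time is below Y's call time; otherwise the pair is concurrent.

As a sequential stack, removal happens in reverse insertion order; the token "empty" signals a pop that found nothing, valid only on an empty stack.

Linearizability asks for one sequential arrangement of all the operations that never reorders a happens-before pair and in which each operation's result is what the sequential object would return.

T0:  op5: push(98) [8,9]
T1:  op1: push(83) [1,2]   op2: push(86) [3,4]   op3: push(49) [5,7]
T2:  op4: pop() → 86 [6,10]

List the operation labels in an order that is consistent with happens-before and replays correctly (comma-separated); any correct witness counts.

step 1: op1 push(83) — stack <83>
step 2: op2 push(86) — stack <83,86>
step 3: op4 pop() → 86 — stack <83>
step 4: op3 push(49) — stack <83,49>
step 5: op5 push(98) — stack <83,49,98>

op1, op2, op4, op3, op5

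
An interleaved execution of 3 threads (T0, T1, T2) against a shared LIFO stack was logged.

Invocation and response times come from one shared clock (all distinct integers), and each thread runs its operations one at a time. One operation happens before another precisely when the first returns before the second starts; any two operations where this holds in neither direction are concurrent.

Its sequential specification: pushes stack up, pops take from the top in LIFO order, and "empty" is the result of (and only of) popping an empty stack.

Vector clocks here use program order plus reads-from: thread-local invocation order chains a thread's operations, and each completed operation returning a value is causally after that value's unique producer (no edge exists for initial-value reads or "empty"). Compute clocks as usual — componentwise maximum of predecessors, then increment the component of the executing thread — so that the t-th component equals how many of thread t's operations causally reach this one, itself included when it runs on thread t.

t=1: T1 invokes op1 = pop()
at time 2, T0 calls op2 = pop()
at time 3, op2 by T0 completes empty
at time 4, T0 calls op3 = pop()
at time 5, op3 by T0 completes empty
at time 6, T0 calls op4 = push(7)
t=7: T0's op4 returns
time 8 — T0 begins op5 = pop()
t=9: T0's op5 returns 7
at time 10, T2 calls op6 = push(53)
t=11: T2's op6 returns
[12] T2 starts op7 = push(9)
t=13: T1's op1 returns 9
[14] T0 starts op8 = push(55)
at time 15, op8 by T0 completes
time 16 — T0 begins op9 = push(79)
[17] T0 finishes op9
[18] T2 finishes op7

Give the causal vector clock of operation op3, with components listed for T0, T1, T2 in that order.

op6 (invocation 10): nothing precedes it; T2's component alone gives (0, 0, 1)
op2 (invocation 2): nothing precedes it; T0's component alone gives (1, 0, 0)
op7 (invocation 12): componentwise max over VC(op6)=(0, 0, 1), +1 at T2, giving (0, 0, 2)
op3 (invocation 4): componentwise max over VC(op2)=(1, 0, 0), +1 at T0, giving (2, 0, 0)
op1 (invocation 1): componentwise max over VC(op7)=(0, 0, 2), +1 at T1, giving (0, 1, 2)
op4 (invocation 6): componentwise max over VC(op3)=(2, 0, 0), +1 at T0, giving (3, 0, 0)
op5 (invocation 8): componentwise max over VC(op4)=(3, 0, 0), +1 at T0, giving (4, 0, 0)
op8 (invocation 14): componentwise max over VC(op5)=(4, 0, 0), +1 at T0, giving (5, 0, 0)
op9 (invocation 16): componentwise max over VC(op8)=(5, 0, 0), +1 at T0, giving (6, 0, 0)
target: VC(op3) = (2, 0, 0)

(2, 0, 0)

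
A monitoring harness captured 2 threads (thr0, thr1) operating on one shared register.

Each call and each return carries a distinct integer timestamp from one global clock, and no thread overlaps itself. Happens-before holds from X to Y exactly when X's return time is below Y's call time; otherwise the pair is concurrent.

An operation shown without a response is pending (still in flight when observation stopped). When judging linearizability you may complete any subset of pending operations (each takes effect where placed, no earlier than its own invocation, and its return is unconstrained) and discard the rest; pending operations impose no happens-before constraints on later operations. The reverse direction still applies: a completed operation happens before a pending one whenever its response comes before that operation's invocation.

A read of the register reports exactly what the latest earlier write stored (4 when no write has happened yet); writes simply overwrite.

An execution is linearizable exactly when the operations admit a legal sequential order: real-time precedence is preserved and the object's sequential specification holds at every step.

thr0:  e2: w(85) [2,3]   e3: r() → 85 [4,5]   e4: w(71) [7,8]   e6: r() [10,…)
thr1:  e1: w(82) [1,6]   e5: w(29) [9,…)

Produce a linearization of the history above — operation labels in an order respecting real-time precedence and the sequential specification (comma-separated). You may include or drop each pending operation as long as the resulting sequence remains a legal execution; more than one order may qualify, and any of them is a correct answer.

after step 1 (e1 w(82)): value 82
after step 2 (e2 w(85)): value 85
after step 3 (e3 r() → 85): value 85
after step 4 (e4 w(71)): value 71

e1, e2, e3, e4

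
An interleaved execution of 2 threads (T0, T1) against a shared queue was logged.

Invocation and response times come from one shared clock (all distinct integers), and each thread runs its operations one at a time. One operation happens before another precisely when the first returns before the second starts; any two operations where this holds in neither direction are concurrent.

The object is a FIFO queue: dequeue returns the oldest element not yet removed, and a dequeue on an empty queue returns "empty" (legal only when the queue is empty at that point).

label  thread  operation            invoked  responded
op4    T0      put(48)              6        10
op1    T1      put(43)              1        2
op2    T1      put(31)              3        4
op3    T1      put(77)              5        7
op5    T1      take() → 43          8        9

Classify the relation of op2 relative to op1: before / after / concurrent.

after

op2 spans [3,4], op1 spans [1,2]
resp(op1)=2 < inv(op2)=3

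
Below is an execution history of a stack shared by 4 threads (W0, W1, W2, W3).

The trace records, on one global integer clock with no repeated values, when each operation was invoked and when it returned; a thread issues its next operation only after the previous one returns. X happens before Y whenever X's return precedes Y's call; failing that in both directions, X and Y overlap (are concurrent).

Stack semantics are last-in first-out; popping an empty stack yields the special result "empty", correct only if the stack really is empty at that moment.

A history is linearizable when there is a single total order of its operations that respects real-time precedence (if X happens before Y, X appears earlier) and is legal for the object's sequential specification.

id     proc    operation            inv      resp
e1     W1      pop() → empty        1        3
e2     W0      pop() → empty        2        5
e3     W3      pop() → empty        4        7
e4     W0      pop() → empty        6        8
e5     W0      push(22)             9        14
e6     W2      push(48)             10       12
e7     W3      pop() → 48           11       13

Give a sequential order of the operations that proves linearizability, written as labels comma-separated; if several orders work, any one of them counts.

e1, e2, e3, e4, e5, e6, e7

after step 1 (e1 pop() → empty): stack <>
after step 2 (e2 pop() → empty): stack <>
after step 3 (e3 pop() → empty): stack <>
after step 4 (e4 pop() → empty): stack <>
after step 5 (e5 push(22)): stack <22>
after step 6 (e6 push(48)): stack <22,48>
after step 7 (e7 pop() → 48): stack <22>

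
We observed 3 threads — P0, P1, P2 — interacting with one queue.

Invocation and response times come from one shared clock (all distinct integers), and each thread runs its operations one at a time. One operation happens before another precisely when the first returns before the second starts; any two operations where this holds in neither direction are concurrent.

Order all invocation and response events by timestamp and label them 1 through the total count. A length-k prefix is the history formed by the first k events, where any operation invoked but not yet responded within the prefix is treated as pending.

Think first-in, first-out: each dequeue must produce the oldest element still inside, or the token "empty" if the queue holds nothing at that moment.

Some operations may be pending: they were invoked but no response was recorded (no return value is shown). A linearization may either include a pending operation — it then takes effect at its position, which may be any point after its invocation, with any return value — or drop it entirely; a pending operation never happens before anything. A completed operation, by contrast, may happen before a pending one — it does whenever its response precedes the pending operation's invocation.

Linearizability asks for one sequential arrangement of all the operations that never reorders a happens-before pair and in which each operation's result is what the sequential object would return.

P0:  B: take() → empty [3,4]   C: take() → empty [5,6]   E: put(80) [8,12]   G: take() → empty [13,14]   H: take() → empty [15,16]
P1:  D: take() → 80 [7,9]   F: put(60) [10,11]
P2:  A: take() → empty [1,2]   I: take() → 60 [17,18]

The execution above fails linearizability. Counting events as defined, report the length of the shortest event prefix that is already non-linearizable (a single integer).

14

a valid linearization of events 1..13 exists, for instance A, B, C, E, D, F:
1. A take() → empty, leaving queue <>
2. B take() → empty, leaving queue <>
3. C take() → empty, leaving queue <>
4. E put(80), leaving queue <80>
5. D take() → 80, leaving queue <>
6. F put(60), leaving queue <60>
event 14 — G's response, time 14 — after it, nothing linearizes
one such order, A, B, C, D, E, F, G, breaks at step 4 where D take() → 80 is illegal
one such order, A, B, C, D, F, E, G, breaks at step 4 where D take() → 80 is illegal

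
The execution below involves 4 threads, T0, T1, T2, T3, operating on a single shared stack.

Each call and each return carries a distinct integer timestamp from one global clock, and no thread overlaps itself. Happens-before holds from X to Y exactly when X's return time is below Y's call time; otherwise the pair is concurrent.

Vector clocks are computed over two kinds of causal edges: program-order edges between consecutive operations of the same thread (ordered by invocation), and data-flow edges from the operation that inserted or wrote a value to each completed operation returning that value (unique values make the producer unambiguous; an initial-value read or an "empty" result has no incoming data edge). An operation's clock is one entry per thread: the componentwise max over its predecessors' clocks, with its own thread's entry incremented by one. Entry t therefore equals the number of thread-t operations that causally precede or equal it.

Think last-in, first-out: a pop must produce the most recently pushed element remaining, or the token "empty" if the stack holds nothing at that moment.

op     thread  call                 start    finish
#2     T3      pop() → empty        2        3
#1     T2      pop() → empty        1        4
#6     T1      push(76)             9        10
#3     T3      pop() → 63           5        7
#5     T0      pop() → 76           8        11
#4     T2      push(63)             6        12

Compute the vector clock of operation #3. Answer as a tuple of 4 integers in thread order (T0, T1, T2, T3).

invoked at 2, #2 has no predecessors; its own T3 bump gives (0, 0, 0, 1)
invoked at 1, #1 has no predecessors; its own T2 bump gives (0, 0, 1, 0)
invoked at 9, #6 has no predecessors; its own T1 bump gives (0, 1, 0, 0)
#4 (invocation 6): componentwise max over VC(#1)=(0, 0, 1, 0), +1 at T2, giving (0, 0, 2, 0)
#5 (invocation 8): componentwise max over VC(#6)=(0, 1, 0, 0), +1 at T0, giving (1, 1, 0, 0)
#3 (invocation 5): componentwise max over VC(#2)=(0, 0, 0, 1), VC(#4)=(0, 0, 2, 0), +1 at T3, giving (0, 0, 2, 2)
target: VC(#3) = (0, 0, 2, 2)

(0, 0, 2, 2)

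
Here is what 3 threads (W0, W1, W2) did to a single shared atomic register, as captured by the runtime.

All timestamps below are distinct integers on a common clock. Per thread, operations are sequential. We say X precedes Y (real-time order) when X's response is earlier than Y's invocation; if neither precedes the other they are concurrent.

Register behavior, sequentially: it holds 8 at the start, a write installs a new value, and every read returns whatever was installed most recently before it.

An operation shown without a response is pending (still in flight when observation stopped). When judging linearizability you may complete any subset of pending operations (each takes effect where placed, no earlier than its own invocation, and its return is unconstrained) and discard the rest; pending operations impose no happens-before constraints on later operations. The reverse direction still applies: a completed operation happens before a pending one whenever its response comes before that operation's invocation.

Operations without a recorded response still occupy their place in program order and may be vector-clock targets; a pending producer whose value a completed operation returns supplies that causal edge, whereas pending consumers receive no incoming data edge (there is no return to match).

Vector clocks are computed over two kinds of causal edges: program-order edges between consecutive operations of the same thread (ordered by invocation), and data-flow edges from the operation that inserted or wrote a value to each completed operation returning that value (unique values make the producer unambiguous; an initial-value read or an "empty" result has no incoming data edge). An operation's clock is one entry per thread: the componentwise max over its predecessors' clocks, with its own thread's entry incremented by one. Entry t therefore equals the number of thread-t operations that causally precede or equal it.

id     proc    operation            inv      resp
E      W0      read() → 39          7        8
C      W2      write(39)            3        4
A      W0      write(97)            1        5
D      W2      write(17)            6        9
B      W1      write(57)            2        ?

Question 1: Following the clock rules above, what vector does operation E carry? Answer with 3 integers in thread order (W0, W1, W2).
(2, 0, 1)

invoked at 3, C has no predecessors; its own W2 bump gives (0, 0, 1)
invoked at 2, B has no predecessors; its own W1 bump gives (0, 1, 0)
invoked at 1, A has no predecessors; its own W0 bump gives (1, 0, 0)
D, invoked 6, takes VC(C)=(0, 0, 1) under max, adds 1 for W2 → (0, 0, 2)
E, invoked 7, takes VC(A)=(1, 0, 0), VC(C)=(0, 0, 1) under max, adds 1 for W0 → (2, 0, 1)
target: VC(E) = (2, 0, 1)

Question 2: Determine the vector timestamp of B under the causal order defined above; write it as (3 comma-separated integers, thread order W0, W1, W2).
(0, 1, 0)

VC(C, invoked at 3): no causal predecessors; +1 on W2 → (0, 0, 1)
VC(B, invoked at 2): no causal predecessors; +1 on W1 → (0, 1, 0)
VC(A, invoked at 1): no causal predecessors; +1 on W0 → (1, 0, 0)
D (invocation 6): componentwise max over VC(C)=(0, 0, 1), +1 at W2, giving (0, 0, 2)
E (invocation 7): componentwise max over VC(A)=(1, 0, 0), VC(C)=(0, 0, 1), +1 at W0, giving (2, 0, 1)
target: VC(B) = (0, 1, 0)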